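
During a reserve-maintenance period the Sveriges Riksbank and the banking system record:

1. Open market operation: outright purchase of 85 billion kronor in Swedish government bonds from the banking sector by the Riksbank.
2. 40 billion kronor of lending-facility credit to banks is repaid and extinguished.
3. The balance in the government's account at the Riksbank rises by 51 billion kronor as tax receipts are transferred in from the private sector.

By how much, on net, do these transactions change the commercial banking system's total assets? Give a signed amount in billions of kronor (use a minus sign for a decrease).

OMO purchase (from banks) 85 billion kronor: just an asset swap on bank balance sheets → 0.
Discount-window repayment 40 billion kronor: bank balance sheets shrink → −40B.
Government account inflow 51 billion kronor: bank balance sheets shrink → −51B.
Net: 0 − 40 − 51 = -91 billion.

-91 billion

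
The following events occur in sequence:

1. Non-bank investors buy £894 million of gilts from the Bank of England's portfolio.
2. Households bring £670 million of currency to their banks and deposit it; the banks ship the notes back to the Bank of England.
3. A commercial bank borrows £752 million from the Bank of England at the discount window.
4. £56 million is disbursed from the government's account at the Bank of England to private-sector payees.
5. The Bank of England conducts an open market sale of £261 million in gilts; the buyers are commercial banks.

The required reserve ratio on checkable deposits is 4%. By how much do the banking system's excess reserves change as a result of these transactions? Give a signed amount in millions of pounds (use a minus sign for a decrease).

Asset sale (to non-banks) £894 million: reserves −£894M, deposits −£894M.
Currency deposit £670 million: reserves +£670M, deposits +£670M.
Discount-window loan £752 million: reserves +£752M, deposits 0.
Government spending £56 million: reserves +£56M, deposits +£56M.
OMO sale (to banks) £261 million: reserves −£261M, deposits 0.
Totals: Δreserves = +£323M, Δdeposits = −£168M.
Δrequired reserves = 4% × −£168M = −£6.72M.
Δexcess reserves = Δreserves − Δrequired = +£323M − (−£6.72M) = +£329.72 million.

+£329.72 million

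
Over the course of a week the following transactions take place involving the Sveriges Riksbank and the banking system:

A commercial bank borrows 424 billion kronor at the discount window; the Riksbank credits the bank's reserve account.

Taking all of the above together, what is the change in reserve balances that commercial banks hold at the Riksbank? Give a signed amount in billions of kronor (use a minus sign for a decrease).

+424 billion

Riksbank balance sheet:
  Assets:      Loans to banks +424B
  Liabilities: Bank reserves +424B
Commercial banking system:
  Assets:      Reserves at CB +424B
  Liabilities: Borrowings from CB +424B
So the change in reserve balances that commercial banks hold at the Riksbank is +424 billion.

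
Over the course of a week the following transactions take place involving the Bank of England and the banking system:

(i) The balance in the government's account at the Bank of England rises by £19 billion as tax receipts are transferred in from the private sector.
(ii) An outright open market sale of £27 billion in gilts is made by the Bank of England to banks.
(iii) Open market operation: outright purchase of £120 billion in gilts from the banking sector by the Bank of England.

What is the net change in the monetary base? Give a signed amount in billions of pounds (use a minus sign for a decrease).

Bank of England balance sheet:
  Assets:      Securities +£93B
  Liabilities: Bank reserves +£74B, Government deposits +£19B
Commercial banking system:
  Assets:      Reserves at CB +£74B, Securities −£93B
  Liabilities: Checkable deposits −£19B
Monetary base = currency + reserves: 0 + (+£74B) = +£74 billion.

+£74 billion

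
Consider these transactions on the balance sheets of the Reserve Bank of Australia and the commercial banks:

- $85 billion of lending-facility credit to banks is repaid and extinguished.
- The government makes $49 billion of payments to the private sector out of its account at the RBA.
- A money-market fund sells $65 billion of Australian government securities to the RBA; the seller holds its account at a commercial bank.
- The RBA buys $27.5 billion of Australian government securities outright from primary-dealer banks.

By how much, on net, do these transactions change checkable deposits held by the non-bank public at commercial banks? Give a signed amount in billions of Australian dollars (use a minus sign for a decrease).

+$114 billion

RBA balance sheet:
  Assets:      Securities +$92.5B, Loans to banks −$85B
  Liabilities: Bank reserves +$56.5B, Government deposits −$49B
Commercial banking system:
  Assets:      Reserves at CB +$56.5B, Securities −$27.5B
  Liabilities: Checkable deposits +$114B, Borrowings from CB −$85B
So the change in checkable deposits held by the non-bank public at commercial banks is +$114 billion.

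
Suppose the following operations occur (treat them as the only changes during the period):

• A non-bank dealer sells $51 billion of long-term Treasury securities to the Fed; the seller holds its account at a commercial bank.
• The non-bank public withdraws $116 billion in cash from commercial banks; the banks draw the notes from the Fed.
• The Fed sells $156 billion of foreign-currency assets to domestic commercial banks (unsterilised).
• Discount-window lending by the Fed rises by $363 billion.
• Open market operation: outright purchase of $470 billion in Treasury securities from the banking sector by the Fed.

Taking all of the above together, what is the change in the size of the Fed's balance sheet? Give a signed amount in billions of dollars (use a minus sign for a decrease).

Asset purchase (from non-banks) $51 billion: a Fed asset is acquired → +$51B.
Currency withdrawal $116 billion: only the composition of liabilities changes → 0.
FX sale $156 billion: a Fed asset is shed → −$156B.
Discount-window loan $363 billion: a Fed asset is acquired → +$363B.
OMO purchase (from banks) $470 billion: a Fed asset is acquired → +$470B.
Net: 51 + 0 − 156 + 363 + 470 = +$728 billion.

+$728 billion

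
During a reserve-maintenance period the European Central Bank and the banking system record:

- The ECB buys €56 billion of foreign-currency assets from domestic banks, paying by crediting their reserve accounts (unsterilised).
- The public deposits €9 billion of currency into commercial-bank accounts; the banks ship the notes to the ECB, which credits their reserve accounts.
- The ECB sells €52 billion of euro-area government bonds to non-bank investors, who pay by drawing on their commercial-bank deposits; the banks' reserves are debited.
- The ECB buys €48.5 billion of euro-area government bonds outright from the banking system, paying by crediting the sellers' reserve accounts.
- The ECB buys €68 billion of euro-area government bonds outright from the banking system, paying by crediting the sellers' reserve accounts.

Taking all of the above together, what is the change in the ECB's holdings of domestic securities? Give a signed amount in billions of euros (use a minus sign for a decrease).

+€64.5 billion

FX purchase €56 billion: the ECB's securities portfolio is untouched → 0.
Currency deposit €9 billion: the ECB's securities portfolio is untouched → 0.
Asset sale (to non-banks) €52 billion: securities removed from the ECB's portfolio → −€52B.
OMO purchase (from banks) €48.5 billion: securities added to the ECB's portfolio → +€48.5B.
OMO purchase (from banks) €68 billion: securities added to the ECB's portfolio → +€68B.
Net: 0 + 0 − 52 + 48.5 + 68 = +€64.5 billion.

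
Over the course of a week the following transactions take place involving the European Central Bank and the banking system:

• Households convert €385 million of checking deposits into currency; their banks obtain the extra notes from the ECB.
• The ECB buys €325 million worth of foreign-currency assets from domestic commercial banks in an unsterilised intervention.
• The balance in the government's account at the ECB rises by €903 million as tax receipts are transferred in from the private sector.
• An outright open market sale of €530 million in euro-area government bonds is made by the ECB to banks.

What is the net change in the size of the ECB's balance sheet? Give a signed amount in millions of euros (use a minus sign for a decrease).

ECB balance sheet:
  Assets:      Securities −€530M, Foreign assets +€325M
  Liabilities: Bank reserves −€1493M, Currency in circulation +€385M, Government deposits +€903M
Commercial banking system:
  Assets:      Reserves at CB −€1493M, Securities +€530M, Foreign assets −€325M
  Liabilities: Checkable deposits −€1288M
Change in total ECB assets = -€205 million.

-€205 million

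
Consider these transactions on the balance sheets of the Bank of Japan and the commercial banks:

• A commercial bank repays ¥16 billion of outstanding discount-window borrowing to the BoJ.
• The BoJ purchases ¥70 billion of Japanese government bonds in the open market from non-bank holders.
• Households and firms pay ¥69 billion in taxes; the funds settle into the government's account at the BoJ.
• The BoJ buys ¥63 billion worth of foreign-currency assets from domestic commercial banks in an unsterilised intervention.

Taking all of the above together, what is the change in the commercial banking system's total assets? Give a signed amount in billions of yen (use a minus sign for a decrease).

Discount-window repayment ¥16 billion: bank balance sheets shrink → −¥16B.
Asset purchase (from non-banks) ¥70 billion: bank balance sheets expand → +¥70B.
Government account inflow ¥69 billion: bank balance sheets shrink → −¥69B.
FX purchase ¥63 billion: just an asset swap on bank balance sheets → 0.
Net: −16 + 70 − 69 + 0 = -¥15 billion.

-¥15 billion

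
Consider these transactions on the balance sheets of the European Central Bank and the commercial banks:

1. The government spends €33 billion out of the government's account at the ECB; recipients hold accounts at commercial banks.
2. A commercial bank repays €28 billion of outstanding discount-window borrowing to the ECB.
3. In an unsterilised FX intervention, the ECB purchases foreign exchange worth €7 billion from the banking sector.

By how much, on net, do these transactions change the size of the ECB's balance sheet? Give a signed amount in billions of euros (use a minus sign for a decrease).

-€21 billion

Government spending €33 billion: only the composition of liabilities changes → 0.
Discount-window repayment €28 billion: an ECB asset is shed → −€28B.
FX purchase €7 billion: an ECB asset is acquired → +€7B.
Net: 0 − 28 + 7 = -€21 billion.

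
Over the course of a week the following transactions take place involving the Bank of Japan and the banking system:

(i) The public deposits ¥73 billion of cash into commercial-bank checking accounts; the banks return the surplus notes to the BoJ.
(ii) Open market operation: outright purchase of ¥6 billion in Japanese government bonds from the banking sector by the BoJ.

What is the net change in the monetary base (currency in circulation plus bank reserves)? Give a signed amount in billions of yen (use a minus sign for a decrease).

+¥6 billion

Currency deposit ¥73 billion: just a shift between currency and reserves — both are base money → 0.
OMO purchase (from banks) ¥6 billion: BoJ balance sheet expands → +¥6B.
Net: 0 + 6 = +¥6 billion.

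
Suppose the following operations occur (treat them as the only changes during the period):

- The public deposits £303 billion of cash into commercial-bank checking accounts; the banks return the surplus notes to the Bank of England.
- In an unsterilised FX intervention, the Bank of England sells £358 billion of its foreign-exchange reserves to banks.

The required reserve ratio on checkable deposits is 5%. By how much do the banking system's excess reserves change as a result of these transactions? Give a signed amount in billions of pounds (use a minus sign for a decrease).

Currency deposit £303 billion: reserves +£303B, deposits +£303B.
FX sale £358 billion: reserves −£358B, deposits 0.
Totals: Δreserves = −£55B, Δdeposits = +£303B.
Δrequired reserves = 5% × +£303B = +£15.15B.
Δexcess reserves = Δreserves − Δrequired = −£55B − (+£15.15B) = -£70.15 billion.

-£70.15 billion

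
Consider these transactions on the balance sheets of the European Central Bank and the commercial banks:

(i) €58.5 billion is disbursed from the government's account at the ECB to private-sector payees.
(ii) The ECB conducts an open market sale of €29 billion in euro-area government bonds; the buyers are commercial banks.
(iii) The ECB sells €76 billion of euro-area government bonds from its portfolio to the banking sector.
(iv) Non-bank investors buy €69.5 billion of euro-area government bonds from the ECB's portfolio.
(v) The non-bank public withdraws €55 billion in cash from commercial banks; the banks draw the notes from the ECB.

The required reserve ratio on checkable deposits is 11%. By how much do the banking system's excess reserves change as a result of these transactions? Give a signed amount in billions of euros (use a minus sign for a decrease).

Government spending €58.5 billion: reserves +€58.5B, deposits +€58.5B.
OMO sale (to banks) €29 billion: reserves −€29B, deposits 0.
OMO sale (to banks) €76 billion: reserves −€76B, deposits 0.
Asset sale (to non-banks) €69.5 billion: reserves −€69.5B, deposits −€69.5B.
Currency withdrawal €55 billion: reserves −€55B, deposits −€55B.
Totals: Δreserves = −€171B, Δdeposits = −€66B.
Δrequired reserves = 11% × −€66B = −€7.26B.
Δexcess reserves = Δreserves − Δrequired = −€171B − (−€7.26B) = -€163.74 billion.

-€163.74 billion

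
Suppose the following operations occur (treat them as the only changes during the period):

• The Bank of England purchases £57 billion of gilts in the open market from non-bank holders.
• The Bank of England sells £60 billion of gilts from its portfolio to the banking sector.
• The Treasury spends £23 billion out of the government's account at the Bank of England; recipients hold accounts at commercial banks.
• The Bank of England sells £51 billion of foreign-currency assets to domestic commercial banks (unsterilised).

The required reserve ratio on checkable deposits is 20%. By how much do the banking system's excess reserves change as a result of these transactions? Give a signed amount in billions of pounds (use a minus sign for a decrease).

-£47 billion

Asset purchase (from non-banks) £57 billion: reserves +£57B, deposits +£57B.
OMO sale (to banks) £60 billion: reserves −£60B, deposits 0.
Government spending £23 billion: reserves +£23B, deposits +£23B.
FX sale £51 billion: reserves −£51B, deposits 0.
Totals: Δreserves = −£31B, Δdeposits = +£80B.
Δrequired reserves = 20% × +£80B = +£16B.
Δexcess reserves = Δreserves − Δrequired = −£31B − (+£16B) = -£47 billion.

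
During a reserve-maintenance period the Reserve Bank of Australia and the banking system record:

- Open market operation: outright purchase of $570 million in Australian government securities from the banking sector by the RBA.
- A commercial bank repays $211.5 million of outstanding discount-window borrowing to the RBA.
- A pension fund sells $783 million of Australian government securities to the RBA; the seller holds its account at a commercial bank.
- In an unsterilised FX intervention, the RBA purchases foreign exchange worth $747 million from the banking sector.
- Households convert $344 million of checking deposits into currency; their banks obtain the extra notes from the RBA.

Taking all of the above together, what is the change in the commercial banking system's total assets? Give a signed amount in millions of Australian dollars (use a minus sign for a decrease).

RBA balance sheet:
  Assets:      Securities +$1353M, Loans to banks −$211.5M, Foreign assets +$747M
  Liabilities: Bank reserves +$1544.5M, Currency in circulation +$344M
Commercial banking system:
  Assets:      Reserves at CB +$1544.5M, Securities −$570M, Foreign assets −$747M
  Liabilities: Checkable deposits +$439M, Borrowings from CB −$211.5M
Change in total bank assets = +$227.5 million.

+$227.5 million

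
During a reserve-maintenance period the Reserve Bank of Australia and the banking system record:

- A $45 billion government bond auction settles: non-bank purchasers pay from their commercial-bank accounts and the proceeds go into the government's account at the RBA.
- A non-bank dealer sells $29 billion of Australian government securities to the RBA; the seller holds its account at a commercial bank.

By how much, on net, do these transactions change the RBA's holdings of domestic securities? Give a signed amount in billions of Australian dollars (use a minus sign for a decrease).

+$29 billion

Government account inflow $45 billion: the RBA's securities portfolio is untouched → 0.
Asset purchase (from non-banks) $29 billion: securities added to the RBA's portfolio → +$29B.
Net: 0 + 29 = +$29 billion.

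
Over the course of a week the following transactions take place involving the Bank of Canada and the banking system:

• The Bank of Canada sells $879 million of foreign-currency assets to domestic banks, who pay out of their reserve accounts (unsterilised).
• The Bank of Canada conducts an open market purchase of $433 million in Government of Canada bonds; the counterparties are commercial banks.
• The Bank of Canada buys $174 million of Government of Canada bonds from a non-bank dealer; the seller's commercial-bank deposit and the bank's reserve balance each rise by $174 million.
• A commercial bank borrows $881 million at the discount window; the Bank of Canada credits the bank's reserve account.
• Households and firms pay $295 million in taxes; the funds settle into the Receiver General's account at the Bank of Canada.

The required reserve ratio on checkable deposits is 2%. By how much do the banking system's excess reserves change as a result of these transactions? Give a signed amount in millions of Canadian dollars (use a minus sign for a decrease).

+$316.42 million

FX sale $879 million: reserves −$879M, deposits 0.
OMO purchase (from banks) $433 million: reserves +$433M, deposits 0.
Asset purchase (from non-banks) $174 million: reserves +$174M, deposits +$174M.
Discount-window loan $881 million: reserves +$881M, deposits 0.
Government account inflow $295 million: reserves −$295M, deposits −$295M.
Totals: Δreserves = +$314M, Δdeposits = −$121M.
Δrequired reserves = 2% × −$121M = −$2.42M.
Δexcess reserves = Δreserves − Δrequired = +$314M − (−$2.42M) = +$316.42 million.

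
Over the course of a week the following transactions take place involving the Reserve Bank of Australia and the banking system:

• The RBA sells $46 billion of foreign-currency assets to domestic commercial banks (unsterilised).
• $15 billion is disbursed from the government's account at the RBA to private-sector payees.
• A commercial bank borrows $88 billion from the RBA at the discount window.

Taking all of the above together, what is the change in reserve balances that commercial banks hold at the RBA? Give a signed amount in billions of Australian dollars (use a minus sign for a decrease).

+$57 billion

FX sale $46 billion: the buying banks pay out of their reserve balances → −$46B.
Government spending $15 billion: government payments flow into bank reserve accounts → +$15B.
Discount-window loan $88 billion: the loan is credited to the bank's reserve account → +$88B.
Net: −46 + 15 + 88 = +$57 billion.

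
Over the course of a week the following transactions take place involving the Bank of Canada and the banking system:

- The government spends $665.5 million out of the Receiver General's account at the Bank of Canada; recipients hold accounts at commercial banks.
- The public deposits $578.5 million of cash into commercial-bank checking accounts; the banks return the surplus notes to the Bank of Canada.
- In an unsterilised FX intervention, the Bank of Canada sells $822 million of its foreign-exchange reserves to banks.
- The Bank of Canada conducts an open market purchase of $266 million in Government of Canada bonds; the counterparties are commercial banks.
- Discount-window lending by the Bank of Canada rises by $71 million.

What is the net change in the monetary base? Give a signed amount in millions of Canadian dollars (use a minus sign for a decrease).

+$180.5 million

Government spending $665.5 million: a non-base liability converts back to reserves → +$665.5M.
Currency deposit $578.5 million: just a shift between currency and reserves — both are base money → 0.
FX sale $822 million: Bank of Canada balance sheet contracts → −$822M.
OMO purchase (from banks) $266 million: Bank of Canada balance sheet expands → +$266M.
Discount-window loan $71 million: Bank of Canada balance sheet expands → +$71M.
Net: 665.5 + 0 − 822 + 266 + 71 = +$180.5 million.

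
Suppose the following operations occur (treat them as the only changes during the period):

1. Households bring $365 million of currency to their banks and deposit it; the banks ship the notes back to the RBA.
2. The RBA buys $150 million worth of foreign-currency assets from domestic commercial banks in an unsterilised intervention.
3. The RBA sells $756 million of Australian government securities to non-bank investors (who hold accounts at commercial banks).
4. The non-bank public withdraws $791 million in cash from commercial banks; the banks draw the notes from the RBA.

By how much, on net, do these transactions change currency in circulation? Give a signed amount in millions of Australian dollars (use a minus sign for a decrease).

+$426 million

Currency deposit $365 million: notes return to the central bank → −$365M.
FX purchase $150 million: no currency enters or leaves circulation → 0.
Asset sale (to non-banks) $756 million: no currency enters or leaves circulation → 0.
Currency withdrawal $791 million: notes leave the central bank → +$791M.
Net: −365 + 0 + 0 + 791 = +$426 million.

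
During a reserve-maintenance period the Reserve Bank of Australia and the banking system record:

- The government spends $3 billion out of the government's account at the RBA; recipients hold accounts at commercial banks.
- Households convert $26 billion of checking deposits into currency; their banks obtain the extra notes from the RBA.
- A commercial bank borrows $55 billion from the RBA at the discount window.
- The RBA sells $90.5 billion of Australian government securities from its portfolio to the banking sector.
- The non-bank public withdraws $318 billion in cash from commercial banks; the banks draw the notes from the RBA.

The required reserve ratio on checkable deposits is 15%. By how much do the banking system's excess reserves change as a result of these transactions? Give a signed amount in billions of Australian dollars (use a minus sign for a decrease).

Government spending $3 billion: reserves +$3B, deposits +$3B.
Currency withdrawal $26 billion: reserves −$26B, deposits −$26B.
Discount-window loan $55 billion: reserves +$55B, deposits 0.
OMO sale (to banks) $90.5 billion: reserves −$90.5B, deposits 0.
Currency withdrawal $318 billion: reserves −$318B, deposits −$318B.
Totals: Δreserves = −$376.5B, Δdeposits = −$341B.
Δrequired reserves = 15% × −$341B = −$51.15B.
Δexcess reserves = Δreserves − Δrequired = −$376.5B − (−$51.15B) = -$325.35 billion.

-$325.35 billion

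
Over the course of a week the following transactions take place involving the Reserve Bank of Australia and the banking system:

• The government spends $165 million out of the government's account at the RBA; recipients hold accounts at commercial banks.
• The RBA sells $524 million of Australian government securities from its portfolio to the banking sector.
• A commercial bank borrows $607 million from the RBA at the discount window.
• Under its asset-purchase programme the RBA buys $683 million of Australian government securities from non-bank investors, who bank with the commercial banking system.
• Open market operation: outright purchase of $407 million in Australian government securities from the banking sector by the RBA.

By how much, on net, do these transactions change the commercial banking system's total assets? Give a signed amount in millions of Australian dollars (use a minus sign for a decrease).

Government spending $165 million: bank balance sheets expand → +$165M.
OMO sale (to banks) $524 million: just an asset swap on bank balance sheets → 0.
Discount-window loan $607 million: bank balance sheets expand → +$607M.
Asset purchase (from non-banks) $683 million: bank balance sheets expand → +$683M.
OMO purchase (from banks) $407 million: just an asset swap on bank balance sheets → 0.
Net: 165 + 0 + 607 + 683 + 0 = +$1455 million.

+$1455 million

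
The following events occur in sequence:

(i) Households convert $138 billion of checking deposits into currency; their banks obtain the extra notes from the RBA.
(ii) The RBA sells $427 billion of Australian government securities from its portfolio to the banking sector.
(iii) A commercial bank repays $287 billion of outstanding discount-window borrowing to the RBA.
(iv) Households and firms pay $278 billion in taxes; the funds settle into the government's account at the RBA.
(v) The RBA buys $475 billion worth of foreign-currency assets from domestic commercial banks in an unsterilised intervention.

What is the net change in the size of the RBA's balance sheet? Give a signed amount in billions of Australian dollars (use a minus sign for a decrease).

Currency withdrawal $138 billion: only the composition of liabilities changes → 0.
OMO sale (to banks) $427 billion: an RBA asset is shed → −$427B.
Discount-window repayment $287 billion: an RBA asset is shed → −$287B.
Government account inflow $278 billion: only the composition of liabilities changes → 0.
FX purchase $475 billion: an RBA asset is acquired → +$475B.
Net: 0 − 427 − 287 + 0 + 475 = -$239 billion.

-$239 billion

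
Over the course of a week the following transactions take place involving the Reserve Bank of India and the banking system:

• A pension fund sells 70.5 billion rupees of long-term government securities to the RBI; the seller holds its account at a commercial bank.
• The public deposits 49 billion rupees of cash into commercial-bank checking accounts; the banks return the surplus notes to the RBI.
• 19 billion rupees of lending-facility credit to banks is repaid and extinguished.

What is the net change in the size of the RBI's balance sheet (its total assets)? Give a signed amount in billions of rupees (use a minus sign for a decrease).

+51.5 billion

RBI balance sheet:
  Assets:      Securities +70.5B, Loans to banks −19B
  Liabilities: Bank reserves +100.5B, Currency in circulation −49B
Change in total RBI assets = +51.5 billion.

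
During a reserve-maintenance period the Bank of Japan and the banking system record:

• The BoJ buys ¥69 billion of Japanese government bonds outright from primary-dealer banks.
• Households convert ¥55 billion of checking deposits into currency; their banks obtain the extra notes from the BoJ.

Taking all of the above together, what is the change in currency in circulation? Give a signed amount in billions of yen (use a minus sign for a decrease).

BoJ balance sheet:
  Assets:      Securities +¥69B
  Liabilities: Bank reserves +¥14B, Currency in circulation +¥55B
Commercial banking system:
  Assets:      Reserves at CB +¥14B, Securities −¥69B
  Liabilities: Checkable deposits −¥55B
So the change in currency in circulation is +¥55 billion.

+¥55 billion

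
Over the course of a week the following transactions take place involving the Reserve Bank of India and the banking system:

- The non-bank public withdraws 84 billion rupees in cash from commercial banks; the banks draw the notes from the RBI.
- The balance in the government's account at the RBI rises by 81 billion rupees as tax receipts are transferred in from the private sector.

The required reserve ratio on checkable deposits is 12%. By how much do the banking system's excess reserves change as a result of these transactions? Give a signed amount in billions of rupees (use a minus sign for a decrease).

Currency withdrawal 84 billion rupees: reserves −84B, deposits −84B.
Government account inflow 81 billion rupees: reserves −81B, deposits −81B.
Totals: Δreserves = −165B, Δdeposits = −165B.
Δrequired reserves = 12% × −165B = −19.8B.
Δexcess reserves = Δreserves − Δrequired = −165B − (−19.8B) = -145.2 billion.

-145.2 billion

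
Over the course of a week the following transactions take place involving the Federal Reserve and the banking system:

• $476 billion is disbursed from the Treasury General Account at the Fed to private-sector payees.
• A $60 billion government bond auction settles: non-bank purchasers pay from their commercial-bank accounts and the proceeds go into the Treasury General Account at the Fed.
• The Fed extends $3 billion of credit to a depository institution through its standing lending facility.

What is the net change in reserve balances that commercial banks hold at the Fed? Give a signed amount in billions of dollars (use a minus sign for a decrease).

+$419 billion

Government spending $476 billion: government payments flow into bank reserve accounts → +$476B.
Government account inflow $60 billion: funds move from bank reserves into the government account → −$60B.
Discount-window loan $3 billion: the loan is credited to the bank's reserve account → +$3B.
Net: 476 − 60 + 3 = +$419 billion.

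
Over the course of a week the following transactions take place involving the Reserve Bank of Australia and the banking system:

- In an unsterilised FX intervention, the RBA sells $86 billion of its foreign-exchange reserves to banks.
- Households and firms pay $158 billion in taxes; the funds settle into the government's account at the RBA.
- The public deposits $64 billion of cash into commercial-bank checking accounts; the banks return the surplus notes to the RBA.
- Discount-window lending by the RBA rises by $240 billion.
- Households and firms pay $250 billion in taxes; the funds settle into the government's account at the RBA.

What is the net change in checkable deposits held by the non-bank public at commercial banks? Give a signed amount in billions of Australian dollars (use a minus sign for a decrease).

-$344 billion

FX sale $86 billion: the counterparty is a bank, so public deposits are unchanged → 0.
Government account inflow $158 billion: non-bank counterparties' bank balances fall → −$158B.
Currency deposit $64 billion: non-bank counterparties' bank balances rise → +$64B.
Discount-window loan $240 billion: the counterparty is a bank, so public deposits are unchanged → 0.
Government account inflow $250 billion: non-bank counterparties' bank balances fall → −$250B.
Net: 0 − 158 + 64 + 0 − 250 = -$344 billion.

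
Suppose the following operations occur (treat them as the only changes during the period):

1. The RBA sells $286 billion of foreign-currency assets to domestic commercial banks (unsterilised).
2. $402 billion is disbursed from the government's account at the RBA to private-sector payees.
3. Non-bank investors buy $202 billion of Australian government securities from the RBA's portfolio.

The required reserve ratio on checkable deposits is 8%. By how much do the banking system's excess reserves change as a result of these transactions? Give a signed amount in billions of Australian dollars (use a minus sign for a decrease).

-$102 billion

FX sale $286 billion: reserves −$286B, deposits 0.
Government spending $402 billion: reserves +$402B, deposits +$402B.
Asset sale (to non-banks) $202 billion: reserves −$202B, deposits −$202B.
Totals: Δreserves = −$86B, Δdeposits = +$200B.
Δrequired reserves = 8% × +$200B = +$16B.
Δexcess reserves = Δreserves − Δrequired = −$86B − (+$16B) = -$102 billion.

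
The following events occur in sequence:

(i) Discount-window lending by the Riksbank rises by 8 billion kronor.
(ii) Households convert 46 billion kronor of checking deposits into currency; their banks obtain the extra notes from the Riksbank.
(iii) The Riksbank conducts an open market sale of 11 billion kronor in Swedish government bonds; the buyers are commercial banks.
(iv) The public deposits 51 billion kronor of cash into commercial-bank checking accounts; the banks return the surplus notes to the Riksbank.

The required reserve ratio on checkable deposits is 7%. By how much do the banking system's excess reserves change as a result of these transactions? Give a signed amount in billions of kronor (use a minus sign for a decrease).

+1.65 billion

Discount-window loan 8 billion kronor: reserves +8B, deposits 0.
Currency withdrawal 46 billion kronor: reserves −46B, deposits −46B.
OMO sale (to banks) 11 billion kronor: reserves −11B, deposits 0.
Currency deposit 51 billion kronor: reserves +51B, deposits +51B.
Totals: Δreserves = +2B, Δdeposits = +5B.
Δrequired reserves = 7% × +5B = +0.35B.
Δexcess reserves = Δreserves − Δrequired = +2B − (+0.35B) = +1.65 billion.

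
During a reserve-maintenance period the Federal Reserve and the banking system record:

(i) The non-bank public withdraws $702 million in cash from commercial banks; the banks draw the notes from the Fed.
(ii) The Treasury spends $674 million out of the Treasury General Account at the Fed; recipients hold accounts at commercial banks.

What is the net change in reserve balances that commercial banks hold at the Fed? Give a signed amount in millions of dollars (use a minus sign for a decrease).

Currency withdrawal $702 million: banks swap reserves for currency → −$702M.
Government spending $674 million: government payments flow into bank reserve accounts → +$674M.
Net: −702 + 674 = -$28 million.

-$28 million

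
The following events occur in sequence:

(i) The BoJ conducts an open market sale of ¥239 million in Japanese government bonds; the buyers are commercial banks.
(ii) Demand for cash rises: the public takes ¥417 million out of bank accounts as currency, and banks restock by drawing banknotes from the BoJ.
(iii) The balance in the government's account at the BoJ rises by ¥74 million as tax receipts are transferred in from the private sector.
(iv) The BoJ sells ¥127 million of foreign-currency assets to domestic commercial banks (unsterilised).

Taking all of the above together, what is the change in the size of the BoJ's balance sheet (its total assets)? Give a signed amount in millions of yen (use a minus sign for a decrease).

-¥366 million

BoJ balance sheet:
  Assets:      Securities −¥239M, Foreign assets −¥127M
  Liabilities: Bank reserves −¥857M, Currency in circulation +¥417M, Government deposits +¥74M
Commercial banking system:
  Assets:      Reserves at CB −¥857M, Securities +¥239M, Foreign assets +¥127M
  Liabilities: Checkable deposits −¥491M
Change in total BoJ assets = -¥366 million.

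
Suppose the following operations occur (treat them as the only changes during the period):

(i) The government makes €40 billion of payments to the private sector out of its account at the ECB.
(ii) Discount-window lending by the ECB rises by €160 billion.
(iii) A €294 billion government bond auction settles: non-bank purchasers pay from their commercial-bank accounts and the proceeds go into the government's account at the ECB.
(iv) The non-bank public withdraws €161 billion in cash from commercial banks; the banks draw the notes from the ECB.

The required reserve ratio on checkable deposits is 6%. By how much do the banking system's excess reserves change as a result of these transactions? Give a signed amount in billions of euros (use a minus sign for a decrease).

-€230.1 billion

Government spending €40 billion: reserves +€40B, deposits +€40B.
Discount-window loan €160 billion: reserves +€160B, deposits 0.
Government account inflow €294 billion: reserves −€294B, deposits −€294B.
Currency withdrawal €161 billion: reserves −€161B, deposits −€161B.
Totals: Δreserves = −€255B, Δdeposits = −€415B.
Δrequired reserves = 6% × −€415B = −€24.9B.
Δexcess reserves = Δreserves − Δrequired = −€255B − (−€24.9B) = -€230.1 billion.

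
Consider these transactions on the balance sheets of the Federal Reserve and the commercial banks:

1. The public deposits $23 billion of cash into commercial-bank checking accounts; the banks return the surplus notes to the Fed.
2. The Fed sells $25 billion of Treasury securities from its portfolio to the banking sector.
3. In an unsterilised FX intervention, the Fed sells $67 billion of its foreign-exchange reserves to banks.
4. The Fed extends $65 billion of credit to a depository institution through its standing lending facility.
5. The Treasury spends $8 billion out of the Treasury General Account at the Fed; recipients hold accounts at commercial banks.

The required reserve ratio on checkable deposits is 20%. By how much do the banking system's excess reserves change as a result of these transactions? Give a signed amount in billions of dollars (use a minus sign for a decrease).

-$2.2 billion

Currency deposit $23 billion: reserves +$23B, deposits +$23B.
OMO sale (to banks) $25 billion: reserves −$25B, deposits 0.
FX sale $67 billion: reserves −$67B, deposits 0.
Discount-window loan $65 billion: reserves +$65B, deposits 0.
Government spending $8 billion: reserves +$8B, deposits +$8B.
Totals: Δreserves = +$4B, Δdeposits = +$31B.
Δrequired reserves = 20% × +$31B = +$6.2B.
Δexcess reserves = Δreserves − Δrequired = +$4B − (+$6.2B) = -$2.2 billion.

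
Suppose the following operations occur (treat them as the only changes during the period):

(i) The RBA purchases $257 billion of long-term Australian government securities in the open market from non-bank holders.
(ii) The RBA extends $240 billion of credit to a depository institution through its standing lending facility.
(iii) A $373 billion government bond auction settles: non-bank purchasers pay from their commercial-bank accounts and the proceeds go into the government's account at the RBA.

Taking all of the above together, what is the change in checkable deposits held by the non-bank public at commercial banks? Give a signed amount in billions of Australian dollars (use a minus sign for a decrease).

RBA balance sheet:
  Assets:      Securities +$257B, Loans to banks +$240B
  Liabilities: Bank reserves +$124B, Government deposits +$373B
Commercial banking system:
  Assets:      Reserves at CB +$124B
  Liabilities: Checkable deposits −$116B, Borrowings from CB +$240B
So the change in checkable deposits held by the non-bank public at commercial banks is -$116 billion.

-$116 billion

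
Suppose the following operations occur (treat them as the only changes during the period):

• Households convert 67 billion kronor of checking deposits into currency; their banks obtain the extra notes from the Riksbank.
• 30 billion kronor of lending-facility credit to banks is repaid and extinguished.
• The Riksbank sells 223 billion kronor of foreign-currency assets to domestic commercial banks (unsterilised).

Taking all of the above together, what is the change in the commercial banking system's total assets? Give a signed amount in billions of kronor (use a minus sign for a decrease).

-97 billion

Riksbank balance sheet:
  Assets:      Loans to banks −30B, Foreign assets −223B
  Liabilities: Bank reserves −320B, Currency in circulation +67B
Commercial banking system:
  Assets:      Reserves at CB −320B, Foreign assets +223B
  Liabilities: Checkable deposits −67B, Borrowings from CB −30B
Change in total bank assets = -97 billion.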